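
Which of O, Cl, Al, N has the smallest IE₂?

Al

IE_2 is the cost of taking one more electron from the +1 cation: O⁺ still has 5 valence electrons; Cl⁺ still has 6 valence electrons; Al⁺ still has 2 valence electrons; N⁺ still has 4 valence electrons.
All are still removing valence electrons, so compare the +1 ions as you would atoms: IE_2 generally rises across a period (higher Z_eff) and falls down a group (larger shell), subject to the usual subshell exceptions.
Valence configurations: O⁺ [He]2s²2p³, Cl⁺ [Ne]3s²3p⁴, Al⁺ [Ne]3s², N⁺ [He]2s²2p².
Tabulated IE_2 (kJ/mol): O 3388, Cl 2298, Al 1817, N 2856.
Putting it together, IE_2: Al < Cl < N < O.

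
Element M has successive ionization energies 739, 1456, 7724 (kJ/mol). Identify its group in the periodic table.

Look for the largest jump between consecutive ionization energies: IE3/IE2 ≈ 5.3, far larger than any earlier ratio.
That jump marks the point where a core electron is being removed. So the atom has 2 valence electrons.
A main-group element with 2 valence electrons is in group 2.

Group 2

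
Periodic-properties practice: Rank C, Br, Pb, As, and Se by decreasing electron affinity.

Br, Se, C, As, Pb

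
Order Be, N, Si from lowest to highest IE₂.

Consider each +1 ion: Be⁺ still has 1 valence electron; N⁺ still has 4 valence electrons; Si⁺ still has 3 valence electrons.
All are still removing valence electrons, so compare the +1 ions as you would atoms: IE_2 generally rises across a period (higher Z_eff) and falls down a group (larger shell), subject to the usual subshell exceptions.
Valence configurations: Be⁺ [He]2s¹, N⁺ [He]2s²2p², Si⁺ [Ne]3s²3p¹.
Tabulated IE_2 (kJ/mol): Be 1757, N 2856, Si 1577.
Putting it together, IE_2: Si < Be < N.

Si < Be < N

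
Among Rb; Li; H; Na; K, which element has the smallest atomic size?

H is in period 1, group 1; Li is in period 2, group 1; Na is in period 3, group 1; K is in period 4, group 1; Rb is in period 5, group 1.
Radius decreases left→right (rising Z_eff, same n) and increases top→bottom (higher n).
All are in group 1, so atomic radius increases down the group.
The smallest atomic size among these belongs to H.

H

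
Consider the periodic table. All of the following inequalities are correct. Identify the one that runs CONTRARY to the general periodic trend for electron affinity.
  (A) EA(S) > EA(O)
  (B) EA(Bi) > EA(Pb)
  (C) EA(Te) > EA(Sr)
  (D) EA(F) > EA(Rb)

The general trend: electron affinity increases across a period and decreases down a group.
(A) S (period 3, group 16) vs O (period 2, group 16): the stated order contradicts the simple trend.
(B) Bi (period 6, group 15) vs Pb (period 6, group 14): the stated order agrees with the simple trend.
(C) Te (period 5, group 16) vs Sr (period 5, group 2): the stated order agrees with the simple trend.
(D) F (period 2, group 17) vs Rb (period 5, group 1): the stated order agrees with the simple trend.
The exception is (A): the compact 2p subshell of O repels the added electron more than S's larger 3p does.

(A)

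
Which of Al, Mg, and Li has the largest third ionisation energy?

IE_3 is the cost of taking one more electron from the +2 cation: Al²⁺ still has 1 valence electron; Mg²⁺ is the bare [Ne] core; Li²⁺ is already 1 electron into the core.
Core electrons are held far more tightly than valence electrons, so Mg and Li top the IE_3 order.
The numbers (kJ/mol): Al 2745, Mg 7733, Li 11815.
Putting it together, IE_3: Al < Mg < Li.

Li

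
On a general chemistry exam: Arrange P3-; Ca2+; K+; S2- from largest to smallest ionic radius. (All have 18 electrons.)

P3- > S2- > K+ > Ca2+

All of these have 18 electrons, so size is governed by nuclear charge alone: the more protons, the stronger the pull on the same electron cloud, and the smaller the ion.
Nuclear charges: Ca2+ (Z=20), K+ (Z=19), S2- (Z=16), P3- (Z=15).
Largest to smallest: P3- > S2- > K+ > Ca2+.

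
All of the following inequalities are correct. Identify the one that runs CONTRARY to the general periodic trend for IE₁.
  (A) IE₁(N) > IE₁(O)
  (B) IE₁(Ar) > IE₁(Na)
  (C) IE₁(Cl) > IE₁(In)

The general trend: IE₁ increases across a period and decreases down a group.
(A) N (period 2, group 15) vs O (period 2, group 16): the stated order contradicts the simple trend.
(B) Ar (period 3, group 18) vs Na (period 3, group 1): the stated order agrees with the simple trend.
(C) Cl (period 3, group 17) vs In (period 5, group 13): the stated order agrees with the simple trend.
The exception is (A): pairing an electron in O's 2p⁴ costs repulsion energy, so O ionizes more easily than half-filled N (2p³).

(A)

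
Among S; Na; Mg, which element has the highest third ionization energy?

After 2 electrons have been removed, what remains? S²⁺ still has 4 valence electrons; Na²⁺ is already 1 electron into the core; Mg²⁺ is the bare [Ne] core.
Breaking into a closed-shell core is much more expensive than removing a leftover valence electron — Na and Mg have the largest IE_3 here.
Tabulated IE_3 (kJ/mol): S 3357, Na 6910, Mg 7733.
Putting it together, IE_3: S < Na < Mg.

Mg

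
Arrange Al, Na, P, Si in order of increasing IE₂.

Consider each +1 ion: Al⁺ still has 2 valence electrons; Na⁺ is the bare [Ne] core; P⁺ still has 4 valence electrons; Si⁺ still has 3 valence electrons.
Breaking into a closed-shell core is much more expensive than removing a leftover valence electron — Na has the largest IE_2 here.
Valence configurations: Al⁺ [Ne]3s², P⁺ [Ne]3s²3p², Si⁺ [Ne]3s²3p¹.
Si⁺ loses a lone 3p electron whereas Al⁺ must break into a filled 3s² pair, so IE_2(Al) > IE_2(Si) even though Si has the higher nuclear charge.
Approximate IE_2 values (kJ/mol): Al 1817, Na 4562, P 1907, Si 1577.
Overall IE_2 order: Si < Al < P < Na.

Si < Al < P < Na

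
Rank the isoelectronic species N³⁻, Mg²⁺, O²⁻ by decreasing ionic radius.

N³⁻, O²⁻, Mg²⁺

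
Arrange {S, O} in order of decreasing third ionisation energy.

Consider each +2 ion: S²⁺ still has 4 valence electrons; O²⁺ still has 4 valence electrons.
All are still removing valence electrons, so compare the +2 ions as you would atoms: IE_3 generally rises across a period (higher Z_eff) and falls down a group (larger shell), subject to the usual subshell exceptions.
Valence configurations: S²⁺ [Ne]3s²3p², O²⁺ [He]2s²2p².
The numbers (kJ/mol): S 3357, O 5300.
Putting it together, IE_3: S < O.

O > S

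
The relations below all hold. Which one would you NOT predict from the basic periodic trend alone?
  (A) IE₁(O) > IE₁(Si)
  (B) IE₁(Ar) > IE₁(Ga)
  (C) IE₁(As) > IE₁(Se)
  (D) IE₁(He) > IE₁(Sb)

(C)

The general trend: first ionisation energy increases across a period and decreases down a group.
(A) O (period 2, group 16) vs Si (period 3, group 14): the stated order agrees with the simple trend.
(B) Ar (period 3, group 18) vs Ga (period 4, group 13): the stated order agrees with the simple trend.
(C) As (period 4, group 15) vs Se (period 4, group 16): the stated order contradicts the simple trend.
(D) He (period 1, group 18) vs Sb (period 5, group 15): the stated order agrees with the simple trend.
The exception is (C): Se (4p⁴) ionizes more easily than half-filled As (4p³).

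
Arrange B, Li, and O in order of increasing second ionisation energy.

After 1 electron has been removed, what remains? B⁺ still has 2 valence electrons; Li⁺ is the bare [He] core; O⁺ still has 5 valence electrons.
Core electrons are held far more tightly than valence electrons, so Li tops the IE_2 order.
Valence configurations: B⁺ [He]2s², O⁺ [He]2s²2p³.
The numbers (kJ/mol): B 2427, Li 7298, O 3388.
Overall IE_2 order: B < O < Li.

B < O < Li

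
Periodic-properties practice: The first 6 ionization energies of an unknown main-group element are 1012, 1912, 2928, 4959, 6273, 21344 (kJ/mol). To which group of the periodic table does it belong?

Look for the largest jump between consecutive ionization energies: IE6/IE5 ≈ 3.4, far larger than any earlier ratio.
That jump marks the point where a core electron is being removed. So the atom has 5 valence electrons.
A main-group element with 5 valence electrons is in group 15.

Group 15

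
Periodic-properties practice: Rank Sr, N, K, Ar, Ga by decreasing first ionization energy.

Ar, N, Ga, Sr, K

IE₁ increases left→right with effective nuclear charge and decreases top→bottom as the valence shell moves farther out.
These span different periods and groups, so the two trends combine.
Sr > K: the two effects oppose for this pair; the across-period effect wins (550 vs 419 kJ/mol).
Ga > Sr: relative to Sr, both the across-period and down-group shifts push Ga's first ionization energy up.
N > Ga: relative to Ga, both the across-period and down-group shifts push N's first ionization energy up.
Ar > N: period and group pull opposite ways; the across-period shift dominates (1521 vs 1402 kJ/mol).
Approximate values (kJ/mol): N 1402, Ar 1521, K 419, Ga 579, Sr 550.
So from highest to lowest: Ar > N > Ga > Sr > K.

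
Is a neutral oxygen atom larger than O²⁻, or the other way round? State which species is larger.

O²⁻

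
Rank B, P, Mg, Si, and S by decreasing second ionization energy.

B > S > P > Si > Mg

The second ionization energy removes an electron from the +1 ion. For each element: B⁺ still has 2 valence electrons; P⁺ still has 4 valence electrons; Mg⁺ still has 1 valence electron; Si⁺ still has 3 valence electrons; S⁺ still has 5 valence electrons.
All are still removing valence electrons, so compare the +1 ions as you would atoms: IE_2 generally rises across a period (higher Z_eff) and falls down a group (larger shell), subject to the usual subshell exceptions.
Valence configurations: B⁺ [He]2s², P⁺ [Ne]3s²3p², Mg⁺ [Ne]3s¹, Si⁺ [Ne]3s²3p¹, S⁺ [Ne]3s²3p³.
Approximate IE_2 values (kJ/mol): B 2427, P 1907, Mg 1451, Si 1577, S 2252.
So the second ionization energies run Mg < Si < P < S < B.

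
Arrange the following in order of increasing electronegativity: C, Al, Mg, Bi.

C is in period 2, group 14; Mg is in period 3, group 2; Al is in period 3, group 13; Bi is in period 6, group 15.
EN rises left→right (higher Z_eff, smaller atoms) and falls top→bottom (larger, more shielded atoms).
Here both period and group differ, so the two effects have to be weighed against each other.
Al > Mg: Al lies to the right of Mg in period 3, so the across-period effect alone puts Al higher.
Bi > Al: the two effects oppose for this pair; the across-period effect wins (2.02 vs 1.61).
C > Bi: period and group pull opposite ways; the down-group shift dominates (2.55 vs 2.02).
Approximate values (Pauling): C 2.55, Mg 1.31, Al 1.61, Bi 2.02.
So from lowest to highest: Mg < Al < Bi < C.

Mg < Al < Bi < C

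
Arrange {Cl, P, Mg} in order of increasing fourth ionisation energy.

P, Cl, Mg

Consider each +3 ion: Cl³⁺ still has 4 valence electrons; P³⁺ still has 2 valence electrons; Mg³⁺ is already 1 electron into the core.
Core electrons are held far more tightly than valence electrons, so Mg tops the IE_4 order.
Valence configurations: Cl³⁺ [Ne]3s²3p², P³⁺ [Ne]3s².
Tabulated IE_4 (kJ/mol): Cl 5159, P 4964, Mg 10543.
Overall IE_4 order: P < Cl < Mg.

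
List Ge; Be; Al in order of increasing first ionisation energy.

Al < Ge < Be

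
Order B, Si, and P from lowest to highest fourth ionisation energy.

Si, P, B

Consider each +3 ion: B³⁺ is the bare [He] core; Si³⁺ still has 1 valence electron; P³⁺ still has 2 valence electrons.
Core electrons are held far more tightly than valence electrons, so B tops the IE_4 order.
Valence configurations: Si³⁺ [Ne]3s¹, P³⁺ [Ne]3s².
The numbers (kJ/mol): B 25026, Si 4356, P 4964.
So the fourth ionization energies run Si < P < B.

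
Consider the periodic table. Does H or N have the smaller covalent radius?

H is in period 1, group 1; N is in period 2, group 15.
Moving right in a period, electrons are added to the same shell under a stronger nuclear pull, so atoms get smaller; moving down, a new shell is opened and atoms get larger.
These span different periods and groups, so the two trends combine.
N > H: period and group pull opposite ways; the down-group shift dominates (71 vs 32 pm).
Tabulated atomic radius (pm): H 32, N 71.
So H has the smaller covalent radius (H < N).

H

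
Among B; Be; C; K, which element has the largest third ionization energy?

Be

Consider each +2 ion: B²⁺ still has 1 valence electron; Be²⁺ is the bare [He] core; C²⁺ still has 2 valence electrons; K²⁺ is already 1 electron into the core.
Usually core removal costs more than valence removal, but here the competition is close: a tightly held n=2 valence electron can cost more to remove than an n=3 core electron, so the actual values have to decide it.
Valence configurations: B²⁺ [He]2s¹, C²⁺ [He]2s².
The numbers (kJ/mol): B 3660, Be 14849, C 4620, K 4420.
Putting it together, IE_3: B < K < C < Be.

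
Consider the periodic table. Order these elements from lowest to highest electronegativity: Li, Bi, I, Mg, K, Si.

K, Li, Mg, Si, Bi, I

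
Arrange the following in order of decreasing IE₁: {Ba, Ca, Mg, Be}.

Be > Mg > Ca > Ba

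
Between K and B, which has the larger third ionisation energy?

After 2 electrons have been removed, what remains? K²⁺ is already 1 electron into the core; B²⁺ still has 1 valence electron.
Core electrons are held far more tightly than valence electrons, so K tops the IE_3 order.
Tabulated IE_3 (kJ/mol): K 4420, B 3660.
Putting it together, IE_3: B < K.

K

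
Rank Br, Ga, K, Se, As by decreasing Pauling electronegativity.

Br > Se > As > Ga > K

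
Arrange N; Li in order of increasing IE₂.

N, Li

IE_2 is the cost of taking one more electron from the +1 cation: N⁺ still has 4 valence electrons; Li⁺ is the bare [He] core.
Pulling an electron out of a noble-gas core costs far more than removing a remaining valence electron, so Li sits at the high end of IE_2.
The numbers (kJ/mol): N 2856, Li 7298.
Putting it together, IE_2: N < Li.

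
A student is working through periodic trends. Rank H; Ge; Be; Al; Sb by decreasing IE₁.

H, Be, Sb, Ge, Al

H is in period 1, group 1; Be is in period 2, group 2; Al is in period 3, group 13; Ge is in period 4, group 14; Sb is in period 5, group 15.
IE₁ increases left→right with effective nuclear charge and decreases top→bottom as the valence shell moves farther out.
A diagonal step moves right (one effect) and down (the opposite effect) at once.
Ge > Al: period and group pull opposite ways; the across-period shift dominates (762 vs 578 kJ/mol).
Sb > Ge: the two effects oppose for this pair; the across-period effect wins (831 vs 762 kJ/mol).
Be > Sb: period and group pull opposite ways; the down-group shift dominates (900 vs 831 kJ/mol).
H > Be: the two effects oppose for this pair; the down-group effect wins (1312 vs 900 kJ/mol).
Approximate values (kJ/mol): H 1312, Be 900, Al 578, Ge 762, Sb 831.
So from highest to lowest: H > Be > Sb > Ge > Al.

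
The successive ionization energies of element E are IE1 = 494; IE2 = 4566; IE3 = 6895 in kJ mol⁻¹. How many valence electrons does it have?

1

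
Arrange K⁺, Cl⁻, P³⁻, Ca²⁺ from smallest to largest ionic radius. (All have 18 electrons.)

All of these have 18 electrons, so size is governed by nuclear charge alone: the more protons, the stronger the pull on the same electron cloud, and the smaller the ion.
Nuclear charges: Ca²⁺ (Z=20), K⁺ (Z=19), Cl⁻ (Z=17), P³⁻ (Z=15).
Smallest to largest: Ca²⁺ < K⁺ < Cl⁻ < P³⁻.

Ca²⁺ < K⁺ < Cl⁻ < P³⁻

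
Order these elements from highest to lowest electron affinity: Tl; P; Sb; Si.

Si > Sb > P > Tl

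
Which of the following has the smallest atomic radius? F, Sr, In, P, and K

F

F is in period 2, group 17; P is in period 3, group 15; K is in period 4, group 1; Sr is in period 5, group 2; In is in period 5, group 13.
Atomic radius shrinks across a period as nuclear charge pulls the same shell inward, and grows down a group as new shells are added.
Neither a single period nor a single group — weigh both effects.
P > F: both effects reinforce here, so P is clearly the larger of the two.
In > P: both effects reinforce here, so In is clearly the larger of the two.
Sr > In: Sr lies to the left of In in period 5, so the across-period effect alone puts Sr larger.
K > Sr: the two effects oppose for this pair; the across-period effect wins (196 vs 185 pm).
For reference (pm): F 64, P 111, K 196, Sr 185, In 142.
The smallest atomic radius among these belongs to F.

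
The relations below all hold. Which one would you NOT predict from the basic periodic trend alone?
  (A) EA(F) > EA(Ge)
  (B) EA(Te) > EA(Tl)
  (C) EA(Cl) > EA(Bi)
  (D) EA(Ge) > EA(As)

(D)

The general trend: electron affinity increases across a period and decreases down a group.
(A) F (period 2, group 17) vs Ge (period 4, group 14): the stated order agrees with the simple trend.
(B) Te (period 5, group 16) vs Tl (period 6, group 13): the stated order agrees with the simple trend.
(C) Cl (period 3, group 17) vs Bi (period 6, group 15): the stated order agrees with the simple trend.
(D) Ge (period 4, group 14) vs As (period 4, group 15): the stated order contradicts the simple trend.
The exception is (D): adding an electron to As's half-filled 4p³ is unfavourable, so Ge (4p²) has the more exothermic EA.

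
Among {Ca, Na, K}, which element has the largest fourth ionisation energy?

Na

Consider each +3 ion: Ca³⁺ is already 1 electron into the core; Na³⁺ is already 2 electrons into the core; K³⁺ is already 2 electrons into the core.
All of these are removing an electron from a noble-gas core or deeper; the smaller core (lower principal quantum number) is held far more tightly, and within a period the higher nuclear charge binds the same core more tightly.
Approximate IE_4 values (kJ/mol): Ca 6491, Na 9543, K 5877.
So the fourth ionization energies run K < Ca < Na.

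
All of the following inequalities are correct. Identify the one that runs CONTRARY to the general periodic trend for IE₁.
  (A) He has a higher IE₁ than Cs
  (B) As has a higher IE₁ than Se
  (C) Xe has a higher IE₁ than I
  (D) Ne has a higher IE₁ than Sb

(B)

The general trend: IE₁ increases across a period and decreases down a group.
(A) He (period 1, group 18) vs Cs (period 6, group 1): the stated order agrees with the simple trend.
(B) As (period 4, group 15) vs Se (period 4, group 16): the stated order contradicts the simple trend.
(C) Xe (period 5, group 18) vs I (period 5, group 17): the stated order agrees with the simple trend.
(D) Ne (period 2, group 18) vs Sb (period 5, group 15): the stated order agrees with the simple trend.
The exception is (B): Se (4p⁴) ionizes more easily than half-filled As (4p³).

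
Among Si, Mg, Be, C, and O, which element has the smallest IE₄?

After 3 electrons have been removed, what remains? Si³⁺ still has 1 valence electron; Mg³⁺ is already 1 electron into the core; Be³⁺ is already 1 electron into the core; C³⁺ still has 1 valence electron; O³⁺ still has 3 valence electrons.
Pulling an electron out of a noble-gas core costs far more than removing a remaining valence electron, so Mg and Be sit at the high end of IE_4.
Valence configurations: Si³⁺ [Ne]3s¹, C³⁺ [He]2s¹, O³⁺ [He]2s²2p¹.
The numbers (kJ/mol): Si 4356, Mg 10543, Be 21007, C 6223, O 7469.
Overall IE_4 order: Si < C < O < Mg < Be.

Si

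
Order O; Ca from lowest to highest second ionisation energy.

Consider each +1 ion: O⁺ still has 5 valence electrons; Ca⁺ still has 1 valence electron.
All are still removing valence electrons, so compare the +1 ions as you would atoms: IE_2 generally rises across a period (higher Z_eff) and falls down a group (larger shell), subject to the usual subshell exceptions.
Valence configurations: O⁺ [He]2s²2p³, Ca⁺ [Ar]4s¹.
Approximate IE_2 values (kJ/mol): O 3388, Ca 1145.
Overall IE_2 order: Ca < O.

Ca < O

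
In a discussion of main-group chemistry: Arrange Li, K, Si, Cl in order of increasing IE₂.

Consider each +1 ion: Li⁺ is the bare [He] core; K⁺ is the bare [Ar] core; Si⁺ still has 3 valence electrons; Cl⁺ still has 6 valence electrons.
Pulling an electron out of a noble-gas core costs far more than removing a remaining valence electron, so K and Li sit at the high end of IE_2.
Valence configurations: Si⁺ [Ne]3s²3p¹, Cl⁺ [Ne]3s²3p⁴.
Approximate IE_2 values (kJ/mol): Li 7298, K 3052, Si 1577, Cl 2298.
Hence IE_2: Si < Cl < K < Li.

Si, Cl, K, Li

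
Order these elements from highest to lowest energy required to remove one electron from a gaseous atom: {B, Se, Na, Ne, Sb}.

Ne, Se, Sb, B, Na

B is in period 2, group 13; Ne is in period 2, group 18; Na is in period 3, group 1; Se is in period 4, group 16; Sb is in period 5, group 15.
First ionization energy rises across a period (greater Z_eff holds electrons more tightly) and falls down a group (valence electrons are farther from the nucleus).
These span different periods and groups, so the two trends combine.
B > Na: both effects reinforce here, so B is clearly the higher of the two.
Sb > B: the two effects oppose for this pair; the across-period effect wins (831 vs 801 kJ/mol).
Se > Sb: both effects reinforce here, so Se is clearly the higher of the two.
Ne > Se: relative to Se, both the across-period and down-group shifts push Ne's first ionization energy up.
Tabulated first ionization energy (kJ/mol): B 801, Ne 2081, Na 496, Se 941, Sb 831.
So from highest to lowest: Ne > Se > Sb > B > Na.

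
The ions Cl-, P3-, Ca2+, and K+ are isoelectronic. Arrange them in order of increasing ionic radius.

Ca2+, K+, Cl-, P3-

All of these have 18 electrons, so size is governed by nuclear charge alone: the more protons, the stronger the pull on the same electron cloud, and the smaller the ion.
Nuclear charges: Ca2+ (Z=20), K+ (Z=19), Cl- (Z=17), P3- (Z=15).
Smallest to largest: Ca2+ < K+ < Cl- < P3-.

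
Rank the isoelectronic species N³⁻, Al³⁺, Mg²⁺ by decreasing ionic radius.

N³⁻ > Mg²⁺ > Al³⁺

All of these have 10 electrons, so size is governed by nuclear charge alone: the more protons, the stronger the pull on the same electron cloud, and the smaller the ion.
Nuclear charges: Al³⁺ (Z=13), Mg²⁺ (Z=12), N³⁻ (Z=7).
Largest to smallest: N³⁻ > Mg²⁺ > Al³⁺.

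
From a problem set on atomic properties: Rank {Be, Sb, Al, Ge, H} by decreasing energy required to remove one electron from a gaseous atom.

H is in period 1, group 1; Be is in period 2, group 2; Al is in period 3, group 13; Ge is in period 4, group 14; Sb is in period 5, group 15.
First ionization energy rises across a period (greater Z_eff holds electrons more tightly) and falls down a group (valence electrons are farther from the nucleus).
A diagonal step moves right (one effect) and down (the opposite effect) at once.
Ge > Al: period and group pull opposite ways; the across-period shift dominates (762 vs 578 kJ/mol).
Sb > Ge: the two effects oppose for this pair; the across-period effect wins (831 vs 762 kJ/mol).
Be > Sb: period and group pull opposite ways; the down-group shift dominates (900 vs 831 kJ/mol).
H > Be: the two effects oppose for this pair; the down-group effect wins (1312 vs 900 kJ/mol).
Approximate values (kJ/mol): H 1312, Be 900, Al 578, Ge 762, Sb 831.
So from highest to lowest: H > Be > Sb > Ge > Al.

H, Be, Sb, Ge, Al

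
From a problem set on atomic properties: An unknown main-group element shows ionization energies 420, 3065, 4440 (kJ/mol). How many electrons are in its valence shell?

1

Look for the largest jump between consecutive ionization energies: IE2/IE1 ≈ 7.3, far larger than any earlier ratio.
That jump marks the point where a core electron is being removed. So the atom has 1 valence electron.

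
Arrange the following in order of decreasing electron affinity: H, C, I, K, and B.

I, C, H, K, B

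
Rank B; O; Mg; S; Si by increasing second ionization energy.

Mg < Si < S < B < O

After 1 electron has been removed, what remains? B⁺ still has 2 valence electrons; O⁺ still has 5 valence electrons; Mg⁺ still has 1 valence electron; S⁺ still has 5 valence electrons; Si⁺ still has 3 valence electrons.
All are still removing valence electrons, so compare the +1 ions as you would atoms: IE_2 generally rises across a period (higher Z_eff) and falls down a group (larger shell), subject to the usual subshell exceptions.
Valence configurations: B⁺ [He]2s², O⁺ [He]2s²2p³, Mg⁺ [Ne]3s¹, S⁺ [Ne]3s²3p³, Si⁺ [Ne]3s²3p¹.
Approximate IE_2 values (kJ/mol): B 2427, O 3388, Mg 1451, S 2252, Si 1577.
Hence IE_2: Mg < Si < S < B < O.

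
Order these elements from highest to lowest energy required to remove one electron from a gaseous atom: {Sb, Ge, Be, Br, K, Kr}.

Kr > Br > Be > Sb > Ge > K

Be is in period 2, group 2; K is in period 4, group 1; Ge is in period 4, group 14; Br is in period 4, group 17; Kr is in period 4, group 18; Sb is in period 5, group 15.
Across a period the outer electron is held more tightly (higher IE₁); down a group it sits in a higher shell, more shielded, and comes off more easily.
Neither a single period nor a single group — weigh both effects.
Ge > K: Ge lies to the right of K in period 4, so the across-period effect alone puts Ge higher.
Sb > Ge: period and group pull opposite ways; the across-period shift dominates (831 vs 762 kJ/mol).
Be > Sb: the two effects oppose for this pair; the down-group effect wins (900 vs 831 kJ/mol).
Br > Be: period and group pull opposite ways; the across-period shift dominates (1140 vs 900 kJ/mol).
Kr > Br: both are in period 4; the period trend gives Kr the larger value.
Tabulated first ionization energy (kJ/mol): Be 900, K 419, Ge 762, Br 1140, Kr 1351, Sb 831.
So from highest to lowest: Kr > Br > Be > Sb > Ge > K.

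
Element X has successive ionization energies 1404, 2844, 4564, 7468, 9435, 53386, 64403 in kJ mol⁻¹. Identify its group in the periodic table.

Group 15

Look for the largest jump between consecutive ionization energies: IE6/IE5 ≈ 5.7, far larger than any earlier ratio.
That jump marks the point where a core electron is being removed. So the atom has 5 valence electrons.
A main-group element with 5 valence electrons is in group 15.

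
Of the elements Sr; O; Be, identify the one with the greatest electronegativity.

Be is in period 2, group 2; O is in period 2, group 16; Sr is in period 5, group 2.
Atoms toward the upper right of the periodic table pull bonding electrons most strongly.
These span different periods and groups, so the two trends combine.
Be > Sr: Be sits above Sr in group 2, so the down-group effect alone puts Be higher.
O > Be: both are in period 2; the period trend gives O the larger value.
Approximate values (Pauling): Be 1.57, O 3.44, Sr 0.95.
The greatest electronegativity among these belongs to O.

O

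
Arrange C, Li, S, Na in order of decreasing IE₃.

IE_3 is the cost of taking one more electron from the +2 cation: C²⁺ still has 2 valence electrons; Li²⁺ is already 1 electron into the core; S²⁺ still has 4 valence electrons; Na²⁺ is already 1 electron into the core.
Core electrons are held far more tightly than valence electrons, so Na and Li top the IE_3 order.
Valence configurations: C²⁺ [He]2s², S²⁺ [Ne]3s²3p².
The numbers (kJ/mol): C 4620, Li 11815, S 3357, Na 6910.
Overall IE_3 order: S < C < Na < Li.

Li > Na > C > S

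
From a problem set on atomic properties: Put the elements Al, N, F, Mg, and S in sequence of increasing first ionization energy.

N is in period 2, group 15; F is in period 2, group 17; Mg is in period 3, group 2; Al is in period 3, group 13; S is in period 3, group 16.
IE₁ increases left→right with effective nuclear charge and decreases top→bottom as the valence shell moves farther out.
These span different periods and groups, so the two trends combine.
Mg > Al: this pair runs against the simple trend — see the exception note.
S > Mg: both are in period 3; the period trend gives S the larger value.
N > S: period and group pull opposite ways; the down-group shift dominates (1402 vs 1000 kJ/mol).
F > N: both are in period 2; the period trend gives F the larger value.
Note the exception: Mg has a higher first ionization energy than Al, contrary to the simple trend — Al's single 3p electron is easier to remove than one from Mg's filled 3s².
Approximate values (kJ/mol): N 1402, F 1681, Mg 738, Al 578, S 1000.
So from lowest to highest: Al < Mg < S < N < F.

Al < Mg < S < N < F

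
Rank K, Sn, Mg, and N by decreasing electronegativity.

N is in period 2, group 15; Mg is in period 3, group 2; K is in period 4, group 1; Sn is in period 5, group 14.
Electronegativity increases across a period and decreases down a group, tracking effective nuclear charge and atomic size.
Neither a single period nor a single group — weigh both effects.
Mg > K: both effects reinforce here, so Mg is clearly the higher of the two.
Sn > Mg: period and group pull opposite ways; the across-period shift dominates (1.96 vs 1.31).
N > Sn: both effects reinforce here, so N is clearly the higher of the two.
Tabulated electronegativity (Pauling): N 3.04, Mg 1.31, K 0.82, Sn 1.96.
So from highest to lowest: N > Sn > Mg > K.

N > Sn > Mg > K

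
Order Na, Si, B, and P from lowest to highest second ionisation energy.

Si < P < B < Na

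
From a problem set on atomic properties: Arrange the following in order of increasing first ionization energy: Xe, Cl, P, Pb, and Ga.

P is in period 3, group 15; Cl is in period 3, group 17; Ga is in period 4, group 13; Xe is in period 5, group 18; Pb is in period 6, group 14.
Across a period the outer electron is held more tightly (higher IE₁); down a group it sits in a higher shell, more shielded, and comes off more easily.
These span different periods and groups, so the two trends combine.
Pb > Ga: the two effects oppose for this pair; the across-period effect wins (716 vs 579 kJ/mol).
P > Pb: relative to Pb, both the across-period and down-group shifts push P's first ionization energy up.
Xe > P: period and group pull opposite ways; the across-period shift dominates (1170 vs 1012 kJ/mol).
Cl > Xe: the two effects oppose for this pair; the down-group effect wins (1251 vs 1170 kJ/mol).
Approximate values (kJ/mol): P 1012, Cl 1251, Ga 579, Xe 1170, Pb 716.
So from lowest to highest: Ga < Pb < P < Xe < Cl.

Ga < Pb < P < Xe < Cl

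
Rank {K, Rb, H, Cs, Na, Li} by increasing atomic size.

H < Li < Na < K < Rb < Cs

Radius decreases left→right (rising Z_eff, same n) and increases top→bottom (higher n).
All are in group 1, so atomic radius increases down the group.
So from smallest to largest: H < Li < Na < K < Rb < Cs.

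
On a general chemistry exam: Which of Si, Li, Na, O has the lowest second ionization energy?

Si

IE_2 is the cost of taking one more electron from the +1 cation: Si⁺ still has 3 valence electrons; Li⁺ is the bare [He] core; Na⁺ is the bare [Ne] core; O⁺ still has 5 valence electrons.
Breaking into a closed-shell core is much more expensive than removing a leftover valence electron — Na and Li have the largest IE_2 here.
Valence configurations: Si⁺ [Ne]3s²3p¹, O⁺ [He]2s²2p³.
Tabulated IE_2 (kJ/mol): Si 1577, Li 7298, Na 4562, O 3388.
So the second ionization energies run Si < O < Na < Li.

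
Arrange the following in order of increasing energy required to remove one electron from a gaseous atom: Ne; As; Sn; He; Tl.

He is in period 1, group 18; Ne is in period 2, group 18; As is in period 4, group 15; Sn is in period 5, group 14; Tl is in period 6, group 13.
First ionization energy rises across a period (greater Z_eff holds electrons more tightly) and falls down a group (valence electrons are farther from the nucleus).
Neither a single period nor a single group — weigh both effects.
Sn > Tl: relative to Tl, both the across-period and down-group shifts push Sn's first ionization energy up.
As > Sn: both effects reinforce here, so As is clearly the higher of the two.
Ne > As: both effects reinforce here, so Ne is clearly the higher of the two.
He > Ne: they share group 18; the group trend gives He the larger value.
Tabulated first ionization energy (kJ/mol): He 2372, Ne 2081, As 947, Sn 709, Tl 589.
So from lowest to highest: Tl < Sn < As < Ne < He.

Tl < Sn < As < Ne < He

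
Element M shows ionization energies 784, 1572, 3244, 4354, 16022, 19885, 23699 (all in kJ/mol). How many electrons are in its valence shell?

4

Look for the largest jump between consecutive ionization energies: IE5/IE4 ≈ 3.7, far larger than any earlier ratio.
That jump marks the point where a core electron is being removed. So the atom has 4 valence electrons.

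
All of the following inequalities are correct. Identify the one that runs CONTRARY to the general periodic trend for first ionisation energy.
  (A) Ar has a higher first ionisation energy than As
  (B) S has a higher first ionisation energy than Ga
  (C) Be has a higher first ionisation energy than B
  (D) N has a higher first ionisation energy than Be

The general trend: first ionisation energy increases across a period and decreases down a group.
(A) Ar (period 3, group 18) vs As (period 4, group 15): the stated order agrees with the simple trend.
(B) S (period 3, group 16) vs Ga (period 4, group 13): the stated order agrees with the simple trend.
(C) Be (period 2, group 2) vs B (period 2, group 13): the stated order contradicts the simple trend.
(D) N (period 2, group 15) vs Be (period 2, group 2): the stated order agrees with the simple trend.
The exception is (C): removing B's lone 2p electron is easier than breaking Be's filled 2s².

(C)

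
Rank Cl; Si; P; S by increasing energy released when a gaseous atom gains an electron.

Si is in period 3, group 14; P is in period 3, group 15; S is in period 3, group 16; Cl is in period 3, group 17.
Electron affinity generally becomes more exothermic across a period toward the halogens and less exothermic down a group.
All lie in period 3; the across-period trend (electron affinity increases left to right) applies, with the exception below.
Note the exception: Si has a higher electron affinity than P, contrary to the simple trend — adding an electron to P's half-filled 3p³ is unfavourable, so Si (3p²) has the more exothermic EA.
Approximate values (kJ/mol): Si 134, P 72, S 200, Cl 349.
So from lowest to highest: P < Si < S < Cl.

P < Si < S < Cl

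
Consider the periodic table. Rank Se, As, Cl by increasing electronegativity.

Cl is in period 3, group 17; As is in period 4, group 15; Se is in period 4, group 16.
Atoms toward the upper right of the periodic table pull bonding electrons most strongly.
Here both period and group differ, so the two effects have to be weighed against each other.
Se > As: Se lies to the right of As in period 4, so the across-period effect alone puts Se higher.
Cl > Se: both effects reinforce here, so Cl is clearly the higher of the two.
For reference (Pauling): Cl 3.16, As 2.18, Se 2.55.
So from lowest to highest: As < Se < Cl.

As, Se, Cl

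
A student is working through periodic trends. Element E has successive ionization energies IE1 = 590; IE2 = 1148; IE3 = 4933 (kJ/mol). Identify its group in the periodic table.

Group 2

Look for the largest jump between consecutive ionization energies: IE3/IE2 ≈ 4.3, far larger than any earlier ratio.
That jump marks the point where a core electron is being removed. So the atom has 2 valence electrons.
A main-group element with 2 valence electrons is in group 2.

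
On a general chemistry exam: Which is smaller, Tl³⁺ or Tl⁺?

Both ions have Z = 81 protons, but Tl³⁺ has lost more electrons, so its remaining electrons feel a larger effective nuclear charge per electron and are pulled in more tightly.
Higher positive charge → smaller ion, so Tl⁺ > Tl³⁺.

Tl³⁺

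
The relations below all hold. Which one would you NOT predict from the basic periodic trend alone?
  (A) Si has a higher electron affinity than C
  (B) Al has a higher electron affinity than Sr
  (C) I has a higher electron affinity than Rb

(A)

The general trend: electron affinity increases across a period and decreases down a group.
(A) Si (period 3, group 14) vs C (period 2, group 14): the stated order contradicts the simple trend.
(B) Al (period 3, group 13) vs Sr (period 5, group 2): the stated order agrees with the simple trend.
(C) I (period 5, group 17) vs Rb (period 5, group 1): the stated order agrees with the simple trend.
The exception is (A): Si's larger, more diffuse 3p orbitals accept an added electron slightly more readily than C's compact 2p.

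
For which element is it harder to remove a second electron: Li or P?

Li

Consider each +1 ion: Li⁺ is the bare [He] core; P⁺ still has 4 valence electrons.
Breaking into a closed-shell core is much more expensive than removing a leftover valence electron — Li has the largest IE_2 here.
Approximate IE_2 values (kJ/mol): Li 7298, P 1907.
Putting it together, IE_2: P < Li.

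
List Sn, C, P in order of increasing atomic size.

C < P < Sn

C is in period 2, group 14; P is in period 3, group 15; Sn is in period 5, group 14.
Radius decreases left→right (rising Z_eff, same n) and increases top→bottom (higher n).
Neither a single period nor a single group — weigh both effects.
P > C: period and group pull opposite ways; the down-group shift dominates (111 vs 75 pm).
Sn > P: relative to P, both the across-period and down-group shifts push Sn's atomic radius up.
For reference (pm): C 75, P 111, Sn 140.
So from smallest to largest: C < P < Sn.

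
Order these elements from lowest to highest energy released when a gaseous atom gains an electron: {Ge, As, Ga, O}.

O is in period 2, group 16; Ga is in period 4, group 13; Ge is in period 4, group 14; As is in period 4, group 15.
Atoms with high Z_eff and room in the valence shell (especially the halogens) have the most exothermic electron affinities.
These span different periods and groups, so the two trends combine.
As > Ga: As lies to the right of Ga in period 4, so the across-period effect alone puts As higher.
Ge > As: this pair runs against the simple trend — see the exception note.
O > Ge: both effects reinforce here, so O is clearly the higher of the two.
Note the exception: Ge has a higher electron affinity than As, contrary to the simple trend — adding an electron to As's half-filled 4p³ is unfavourable, so Ge (4p²) has the more exothermic EA.
Tabulated electron affinity (kJ/mol): O 141, Ga 29, Ge 119, As 78.
So from lowest to highest: Ga < As < Ge < O.

Ga < As < Ge < O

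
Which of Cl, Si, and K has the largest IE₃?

The third ionization energy removes an electron from the +2 ion. For each element: Cl²⁺ still has 5 valence electrons; Si²⁺ still has 2 valence electrons; K²⁺ is already 1 electron into the core.
Core electrons are held far more tightly than valence electrons, so K tops the IE_3 order.
Valence configurations: Cl²⁺ [Ne]3s²3p³, Si²⁺ [Ne]3s².
Approximate IE_3 values (kJ/mol): Cl 3822, Si 3232, K 4420.
Putting it together, IE_3: Si < Cl < K.

K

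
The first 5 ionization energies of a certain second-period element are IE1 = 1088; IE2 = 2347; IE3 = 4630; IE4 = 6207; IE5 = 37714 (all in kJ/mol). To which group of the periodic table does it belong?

Group 14

Look for the largest jump between consecutive ionization energies: IE5/IE4 ≈ 6.1, far larger than any earlier ratio.
That jump marks the point where a core electron is being removed. So the atom has 4 valence electrons.
A main-group element with 4 valence electrons is in group 14.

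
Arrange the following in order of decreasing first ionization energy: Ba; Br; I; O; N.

Removing the outermost electron gets harder across a period and easier down a group.
These span different periods and groups, so the two trends combine.
I > Ba: both effects reinforce here, so I is clearly the higher of the two.
Br > I: Br sits above I in group 17, so the down-group effect alone puts Br higher.
O > Br: the two effects oppose for this pair; the down-group effect wins (1314 vs 1140 kJ/mol).
N > O: this pair runs against the simple trend — see the exception note.
Note the exception: N has a higher first ionization energy than O, contrary to the simple trend — pairing an electron in O's 2p⁴ costs repulsion energy, so O ionizes more easily than half-filled N (2p³).
For reference (kJ/mol): N 1402, O 1314, Br 1140, I 1008, Ba 503.
So from highest to lowest: N > O > Br > I > Ba.

N > O > Br > I > Ba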